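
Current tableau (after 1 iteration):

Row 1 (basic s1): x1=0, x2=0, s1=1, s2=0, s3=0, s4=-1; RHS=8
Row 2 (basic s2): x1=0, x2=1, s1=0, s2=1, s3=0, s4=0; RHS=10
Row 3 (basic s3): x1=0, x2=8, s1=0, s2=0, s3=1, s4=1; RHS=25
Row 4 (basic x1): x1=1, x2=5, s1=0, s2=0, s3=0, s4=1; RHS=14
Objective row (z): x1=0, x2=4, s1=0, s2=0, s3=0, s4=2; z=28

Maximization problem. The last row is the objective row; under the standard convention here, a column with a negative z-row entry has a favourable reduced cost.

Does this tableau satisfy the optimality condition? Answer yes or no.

yes

No objective-row coefficient is strictly negative, so no entering variable exists; the tableau is optimal.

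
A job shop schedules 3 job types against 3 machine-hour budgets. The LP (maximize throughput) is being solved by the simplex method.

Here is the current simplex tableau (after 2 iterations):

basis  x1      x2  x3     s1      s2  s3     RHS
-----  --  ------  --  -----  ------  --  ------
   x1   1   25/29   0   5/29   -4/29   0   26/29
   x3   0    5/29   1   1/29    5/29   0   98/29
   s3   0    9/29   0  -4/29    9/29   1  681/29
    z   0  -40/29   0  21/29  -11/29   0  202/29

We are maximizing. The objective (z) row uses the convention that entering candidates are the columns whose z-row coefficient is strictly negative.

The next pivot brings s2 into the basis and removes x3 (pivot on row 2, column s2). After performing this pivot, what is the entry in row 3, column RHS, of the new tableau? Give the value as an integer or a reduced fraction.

87/5

Pivot element is row 2, column s2: 5/29.
Normalize row 2: new (row 2, RHS) = (98/29)/(5/29) = 98/5.
row 3 ← row 3 − (9/29)·(new row 2): 681/29 − (9/29)·(98/5) = 87/5.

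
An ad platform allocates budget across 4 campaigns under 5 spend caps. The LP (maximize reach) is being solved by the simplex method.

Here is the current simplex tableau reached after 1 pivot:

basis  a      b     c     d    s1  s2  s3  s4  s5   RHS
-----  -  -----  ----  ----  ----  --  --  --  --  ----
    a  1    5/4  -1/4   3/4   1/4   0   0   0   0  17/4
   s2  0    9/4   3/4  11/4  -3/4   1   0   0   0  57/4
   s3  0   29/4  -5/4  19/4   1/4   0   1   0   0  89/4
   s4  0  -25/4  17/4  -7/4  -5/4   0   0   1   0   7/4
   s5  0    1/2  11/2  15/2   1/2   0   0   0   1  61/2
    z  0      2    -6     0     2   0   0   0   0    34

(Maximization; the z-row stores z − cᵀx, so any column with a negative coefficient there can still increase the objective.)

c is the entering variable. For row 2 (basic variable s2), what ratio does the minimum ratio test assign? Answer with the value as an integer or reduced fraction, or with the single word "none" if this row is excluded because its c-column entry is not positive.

Ratio = RHS / (c entry) = (57/4) / (3/4) = 19.

19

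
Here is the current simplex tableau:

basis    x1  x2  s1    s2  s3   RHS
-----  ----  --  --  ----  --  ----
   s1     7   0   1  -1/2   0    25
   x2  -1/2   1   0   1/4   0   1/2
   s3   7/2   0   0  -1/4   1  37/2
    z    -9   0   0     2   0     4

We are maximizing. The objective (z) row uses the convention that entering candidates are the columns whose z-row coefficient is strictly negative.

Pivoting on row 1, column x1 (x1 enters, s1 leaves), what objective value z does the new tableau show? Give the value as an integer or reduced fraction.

Minimum ratio for x1: 25/7 = 25/7.
z changes by −(z-row coeff of x1)·ratio = −(-9)·(25/7) = 225/7.
New z = 4 + (225/7) = 253/7.

253/7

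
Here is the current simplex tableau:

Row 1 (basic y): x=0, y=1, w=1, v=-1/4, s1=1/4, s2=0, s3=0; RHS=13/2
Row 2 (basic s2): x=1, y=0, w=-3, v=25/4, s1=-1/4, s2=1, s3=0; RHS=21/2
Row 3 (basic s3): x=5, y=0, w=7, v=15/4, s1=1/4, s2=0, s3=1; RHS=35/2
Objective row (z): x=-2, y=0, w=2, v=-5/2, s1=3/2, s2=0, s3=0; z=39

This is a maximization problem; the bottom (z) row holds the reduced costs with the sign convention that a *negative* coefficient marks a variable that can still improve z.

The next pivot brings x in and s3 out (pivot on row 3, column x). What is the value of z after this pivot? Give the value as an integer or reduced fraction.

Minimum ratio for x: (35/2)/5 = 7/2.
z changes by −(z-row coeff of x)·ratio = −(-2)·(7/2) = 7.
New z = 39 + 7 = 46.

46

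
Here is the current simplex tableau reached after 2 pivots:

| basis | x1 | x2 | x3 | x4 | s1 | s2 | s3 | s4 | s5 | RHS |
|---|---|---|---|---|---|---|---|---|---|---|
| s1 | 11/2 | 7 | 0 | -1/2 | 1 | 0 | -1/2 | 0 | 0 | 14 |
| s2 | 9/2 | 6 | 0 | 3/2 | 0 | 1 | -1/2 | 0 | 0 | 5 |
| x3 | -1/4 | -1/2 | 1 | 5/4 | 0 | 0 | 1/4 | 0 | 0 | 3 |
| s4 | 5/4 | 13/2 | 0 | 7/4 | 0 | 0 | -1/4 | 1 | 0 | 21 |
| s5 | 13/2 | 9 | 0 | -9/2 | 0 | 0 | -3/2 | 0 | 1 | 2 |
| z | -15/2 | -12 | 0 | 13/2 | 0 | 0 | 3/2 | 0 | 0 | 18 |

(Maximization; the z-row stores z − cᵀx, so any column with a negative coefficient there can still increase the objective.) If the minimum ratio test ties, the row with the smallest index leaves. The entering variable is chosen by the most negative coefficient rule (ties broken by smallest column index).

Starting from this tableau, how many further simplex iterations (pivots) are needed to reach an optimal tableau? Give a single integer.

2

pivot: x2 in, s5 out → z = 62/3
pivot: s3 in, s2 out → z = 73/3
No improving column remains; optimal.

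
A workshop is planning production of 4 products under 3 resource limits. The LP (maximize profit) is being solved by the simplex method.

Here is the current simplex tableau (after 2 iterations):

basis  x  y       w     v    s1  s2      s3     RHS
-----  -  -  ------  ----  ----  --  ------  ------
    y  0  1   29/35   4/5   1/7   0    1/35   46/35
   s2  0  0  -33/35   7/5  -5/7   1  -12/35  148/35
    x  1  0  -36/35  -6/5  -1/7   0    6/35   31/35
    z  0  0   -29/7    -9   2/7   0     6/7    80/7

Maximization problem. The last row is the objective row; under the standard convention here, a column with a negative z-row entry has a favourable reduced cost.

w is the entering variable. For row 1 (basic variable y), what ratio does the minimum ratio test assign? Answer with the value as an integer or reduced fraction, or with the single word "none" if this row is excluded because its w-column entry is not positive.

46/29

Ratio = RHS / (w entry) = (46/35) / (29/35) = 46/29.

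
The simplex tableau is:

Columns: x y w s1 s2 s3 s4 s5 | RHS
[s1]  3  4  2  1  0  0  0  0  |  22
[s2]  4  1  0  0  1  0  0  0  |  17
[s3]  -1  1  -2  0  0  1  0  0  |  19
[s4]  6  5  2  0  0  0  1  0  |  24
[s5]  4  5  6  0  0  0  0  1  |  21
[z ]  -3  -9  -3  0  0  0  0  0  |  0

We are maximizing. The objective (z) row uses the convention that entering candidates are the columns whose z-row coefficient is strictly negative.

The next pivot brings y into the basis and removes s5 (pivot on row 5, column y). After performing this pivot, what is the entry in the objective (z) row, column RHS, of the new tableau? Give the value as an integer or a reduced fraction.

Pivot element is row 5, column y: 5.
Normalize row 5: new (row 5, RHS) = 21/5 = 21/5.
z-row ← z-row − (-9)·(new row 5): 0 − (-9)·(21/5) = 189/5.

189/5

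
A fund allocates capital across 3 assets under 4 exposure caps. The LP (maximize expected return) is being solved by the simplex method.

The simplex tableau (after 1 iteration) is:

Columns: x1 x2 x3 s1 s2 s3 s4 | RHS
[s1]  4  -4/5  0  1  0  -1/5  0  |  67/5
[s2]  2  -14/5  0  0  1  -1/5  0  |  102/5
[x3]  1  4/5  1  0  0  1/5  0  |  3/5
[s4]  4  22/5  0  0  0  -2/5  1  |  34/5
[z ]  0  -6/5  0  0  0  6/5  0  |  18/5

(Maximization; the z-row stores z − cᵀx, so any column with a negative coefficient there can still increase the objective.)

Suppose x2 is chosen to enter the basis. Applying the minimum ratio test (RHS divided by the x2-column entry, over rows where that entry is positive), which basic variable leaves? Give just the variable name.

Ratios: row 1 (s1): entry -4/5 ≤ 0, skip; row 2 (s2): entry -14/5 ≤ 0, skip; row 3 (x3): (3/5)/(4/5) = 3/4; row 4 (s4): (34/5)/(22/5) = 17/11.
Minimum ratio 3/4 is in the x3 row, so x3 leaves.

x3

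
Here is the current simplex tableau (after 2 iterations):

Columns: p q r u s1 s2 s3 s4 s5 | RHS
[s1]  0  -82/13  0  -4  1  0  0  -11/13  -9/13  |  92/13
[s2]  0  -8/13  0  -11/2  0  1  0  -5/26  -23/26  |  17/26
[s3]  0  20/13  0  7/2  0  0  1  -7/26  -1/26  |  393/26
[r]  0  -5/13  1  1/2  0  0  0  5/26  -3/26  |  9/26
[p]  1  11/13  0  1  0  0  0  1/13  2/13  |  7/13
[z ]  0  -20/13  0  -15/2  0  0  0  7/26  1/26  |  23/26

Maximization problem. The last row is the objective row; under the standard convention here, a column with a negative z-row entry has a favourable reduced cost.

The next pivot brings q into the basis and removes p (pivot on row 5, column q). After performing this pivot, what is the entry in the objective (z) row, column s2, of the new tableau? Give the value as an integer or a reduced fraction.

Pivot element is row 5, column q: 11/13.
Normalize row 5: new (row 5, s2) = 0/(11/13) = 0.
z-row ← z-row − (-20/13)·(new row 5): 0 − (-20/13)·0 = 0.

0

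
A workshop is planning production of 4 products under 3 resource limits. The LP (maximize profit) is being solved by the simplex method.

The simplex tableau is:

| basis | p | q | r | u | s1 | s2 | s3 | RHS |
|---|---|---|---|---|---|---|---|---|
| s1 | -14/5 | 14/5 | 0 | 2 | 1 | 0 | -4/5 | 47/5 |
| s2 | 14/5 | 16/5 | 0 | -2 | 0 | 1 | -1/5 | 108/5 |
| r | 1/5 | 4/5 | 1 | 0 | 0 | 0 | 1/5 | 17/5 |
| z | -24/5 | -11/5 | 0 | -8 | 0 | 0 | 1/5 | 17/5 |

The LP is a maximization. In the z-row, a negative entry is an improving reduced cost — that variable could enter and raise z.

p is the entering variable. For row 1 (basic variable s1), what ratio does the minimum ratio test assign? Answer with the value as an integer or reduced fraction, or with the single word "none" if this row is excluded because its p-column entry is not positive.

none

The p entry in row 1 is -14/5 ≤ 0, so this row gives no ratio.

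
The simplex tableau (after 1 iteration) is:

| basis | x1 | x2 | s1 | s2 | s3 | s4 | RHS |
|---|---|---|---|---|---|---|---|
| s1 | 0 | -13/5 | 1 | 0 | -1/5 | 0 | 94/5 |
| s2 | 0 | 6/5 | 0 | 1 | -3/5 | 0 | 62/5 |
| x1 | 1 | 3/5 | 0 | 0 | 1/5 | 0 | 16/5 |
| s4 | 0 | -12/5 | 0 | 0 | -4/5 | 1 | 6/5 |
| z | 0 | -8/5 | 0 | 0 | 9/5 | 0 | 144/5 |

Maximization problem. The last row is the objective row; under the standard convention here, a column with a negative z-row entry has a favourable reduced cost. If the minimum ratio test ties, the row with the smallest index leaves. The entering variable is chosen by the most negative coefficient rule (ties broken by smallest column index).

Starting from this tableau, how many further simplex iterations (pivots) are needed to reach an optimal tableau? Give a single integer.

1

pivot: x2 in, x1 out → z = 112/3
No improving column remains; optimal.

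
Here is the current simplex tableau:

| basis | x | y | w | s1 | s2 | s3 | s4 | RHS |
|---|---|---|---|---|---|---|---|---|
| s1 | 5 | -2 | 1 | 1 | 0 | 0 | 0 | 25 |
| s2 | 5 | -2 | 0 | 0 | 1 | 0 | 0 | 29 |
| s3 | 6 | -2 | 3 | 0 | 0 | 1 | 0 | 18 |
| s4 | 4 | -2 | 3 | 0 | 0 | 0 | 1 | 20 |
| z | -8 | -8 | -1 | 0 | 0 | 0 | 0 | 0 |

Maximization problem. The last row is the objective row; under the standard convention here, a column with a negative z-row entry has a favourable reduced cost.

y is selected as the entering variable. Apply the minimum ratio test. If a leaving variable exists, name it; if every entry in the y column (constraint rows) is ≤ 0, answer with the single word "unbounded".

unbounded

y-column entries: row 1: -2, row 2: -2, row 3: -2, row 4: -2. All ≤ 0, so y can increase without bound; the LP is unbounded in this direction.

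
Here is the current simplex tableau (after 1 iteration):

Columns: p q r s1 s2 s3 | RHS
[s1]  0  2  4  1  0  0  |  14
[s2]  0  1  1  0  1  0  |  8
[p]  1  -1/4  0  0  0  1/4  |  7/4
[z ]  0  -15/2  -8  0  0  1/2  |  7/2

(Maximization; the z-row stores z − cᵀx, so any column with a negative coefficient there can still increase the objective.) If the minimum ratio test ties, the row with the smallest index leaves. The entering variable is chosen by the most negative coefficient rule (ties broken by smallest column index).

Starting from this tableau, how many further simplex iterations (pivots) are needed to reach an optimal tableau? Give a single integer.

2

pivot: r in, s1 out → z = 63/2
pivot: q in, r out → z = 56
No improving column remains; optimal.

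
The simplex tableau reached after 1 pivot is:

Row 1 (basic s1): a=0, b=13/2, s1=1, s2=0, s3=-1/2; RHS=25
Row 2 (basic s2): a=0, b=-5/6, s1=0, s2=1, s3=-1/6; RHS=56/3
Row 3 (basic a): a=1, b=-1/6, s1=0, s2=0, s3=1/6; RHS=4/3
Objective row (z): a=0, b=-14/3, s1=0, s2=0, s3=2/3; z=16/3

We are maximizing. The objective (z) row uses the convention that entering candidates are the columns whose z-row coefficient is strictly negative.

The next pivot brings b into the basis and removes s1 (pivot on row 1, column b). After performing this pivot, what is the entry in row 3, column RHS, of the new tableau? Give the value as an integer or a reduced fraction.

Pivot element is row 1, column b: 13/2.
Normalize row 1: new (row 1, RHS) = 25/(13/2) = 50/13.
row 3 ← row 3 − (-1/6)·(new row 1): 4/3 − (-1/6)·(50/13) = 77/39.

77/39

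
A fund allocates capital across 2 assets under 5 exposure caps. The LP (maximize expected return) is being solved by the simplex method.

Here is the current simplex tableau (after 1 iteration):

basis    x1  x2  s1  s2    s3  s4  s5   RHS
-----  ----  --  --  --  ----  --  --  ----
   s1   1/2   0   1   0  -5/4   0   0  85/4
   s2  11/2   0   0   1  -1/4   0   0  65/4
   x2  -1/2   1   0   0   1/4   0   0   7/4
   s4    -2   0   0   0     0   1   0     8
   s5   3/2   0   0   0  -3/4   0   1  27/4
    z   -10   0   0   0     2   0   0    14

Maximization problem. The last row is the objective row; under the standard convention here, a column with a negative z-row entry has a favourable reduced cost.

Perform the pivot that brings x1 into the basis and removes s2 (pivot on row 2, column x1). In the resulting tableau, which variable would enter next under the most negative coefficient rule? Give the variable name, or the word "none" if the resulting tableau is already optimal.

none

Pivot element 11/2. New z-row = old z-row − (-10)·(row 2/(11/2)).
Updated z-row coefficients: x1: 0, x2: 0, s1: 0, s2: 20/11, s3: 17/11, s4: 0, s5: 0.
No coefficient is strictly negative; the tableau after this pivot is optimal.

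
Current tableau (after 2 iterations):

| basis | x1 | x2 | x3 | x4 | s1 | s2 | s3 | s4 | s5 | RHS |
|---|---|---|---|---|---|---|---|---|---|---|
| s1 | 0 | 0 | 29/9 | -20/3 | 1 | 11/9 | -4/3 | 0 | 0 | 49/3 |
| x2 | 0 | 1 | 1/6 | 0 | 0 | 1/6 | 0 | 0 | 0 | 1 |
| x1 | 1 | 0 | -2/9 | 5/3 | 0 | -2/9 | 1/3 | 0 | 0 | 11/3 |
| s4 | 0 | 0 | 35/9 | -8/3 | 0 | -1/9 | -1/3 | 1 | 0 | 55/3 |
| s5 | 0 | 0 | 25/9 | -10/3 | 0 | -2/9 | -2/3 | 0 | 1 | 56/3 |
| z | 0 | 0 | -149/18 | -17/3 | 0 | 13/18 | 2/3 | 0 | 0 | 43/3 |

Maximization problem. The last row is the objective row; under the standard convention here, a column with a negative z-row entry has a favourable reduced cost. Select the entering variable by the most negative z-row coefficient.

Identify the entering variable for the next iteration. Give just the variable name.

x3

Objective-row coefficients: x1: 0, x2: 0, x3: -149/18, x4: -17/3, s1: 0, s2: 13/18, s3: 2/3, s4: 0, s5: 0.
The most negative is -149/18 in column x3, so x3 enters.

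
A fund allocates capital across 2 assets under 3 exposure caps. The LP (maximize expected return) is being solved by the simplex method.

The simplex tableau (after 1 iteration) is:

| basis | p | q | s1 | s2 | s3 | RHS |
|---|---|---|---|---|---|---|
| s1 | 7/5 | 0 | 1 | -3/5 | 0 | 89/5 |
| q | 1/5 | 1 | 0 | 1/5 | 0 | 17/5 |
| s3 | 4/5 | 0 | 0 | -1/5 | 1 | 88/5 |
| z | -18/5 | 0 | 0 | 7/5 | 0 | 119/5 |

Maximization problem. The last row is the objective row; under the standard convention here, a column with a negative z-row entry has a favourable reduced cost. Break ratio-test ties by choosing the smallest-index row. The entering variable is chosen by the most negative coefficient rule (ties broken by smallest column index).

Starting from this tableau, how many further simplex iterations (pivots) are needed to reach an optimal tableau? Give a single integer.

2

pivot: p in, s1 out → z = 487/7
pivot: s2 in, q out → z = 70
No improving column remains; optimal.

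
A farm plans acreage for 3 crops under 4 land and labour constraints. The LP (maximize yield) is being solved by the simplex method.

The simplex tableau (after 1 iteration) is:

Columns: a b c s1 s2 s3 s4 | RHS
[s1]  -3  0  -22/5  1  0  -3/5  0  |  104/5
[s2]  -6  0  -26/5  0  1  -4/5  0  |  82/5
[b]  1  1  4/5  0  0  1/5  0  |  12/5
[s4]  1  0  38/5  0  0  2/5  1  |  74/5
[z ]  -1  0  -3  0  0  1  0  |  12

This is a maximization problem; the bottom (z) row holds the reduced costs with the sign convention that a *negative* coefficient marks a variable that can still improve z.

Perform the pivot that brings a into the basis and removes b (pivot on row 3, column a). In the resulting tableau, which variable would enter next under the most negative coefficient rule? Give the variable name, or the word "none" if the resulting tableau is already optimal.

Pivot element 1. New z-row = old z-row − (-1)·(row 3/1).
Updated z-row coefficients: a: 0, b: 1, c: -11/5, s1: 0, s2: 0, s3: 6/5, s4: 0.
The most negative is -11/5 in column c, so c would enter next.

c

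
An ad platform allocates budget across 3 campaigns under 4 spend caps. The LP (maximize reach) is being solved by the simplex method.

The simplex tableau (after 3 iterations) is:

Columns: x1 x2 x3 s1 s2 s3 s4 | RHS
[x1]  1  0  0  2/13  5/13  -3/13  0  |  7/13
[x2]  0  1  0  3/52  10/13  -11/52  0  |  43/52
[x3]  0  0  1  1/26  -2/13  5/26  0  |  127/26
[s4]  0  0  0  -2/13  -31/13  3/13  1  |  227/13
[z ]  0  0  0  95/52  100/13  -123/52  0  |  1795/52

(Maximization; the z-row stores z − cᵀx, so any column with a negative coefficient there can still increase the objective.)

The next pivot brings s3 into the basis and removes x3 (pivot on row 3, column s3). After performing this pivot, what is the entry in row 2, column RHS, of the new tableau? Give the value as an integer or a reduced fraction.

31/5

Pivot element is row 3, column s3: 5/26.
Normalize row 3: new (row 3, RHS) = (127/26)/(5/26) = 127/5.
row 2 ← row 2 − (-11/52)·(new row 3): 43/52 − (-11/52)·(127/5) = 31/5.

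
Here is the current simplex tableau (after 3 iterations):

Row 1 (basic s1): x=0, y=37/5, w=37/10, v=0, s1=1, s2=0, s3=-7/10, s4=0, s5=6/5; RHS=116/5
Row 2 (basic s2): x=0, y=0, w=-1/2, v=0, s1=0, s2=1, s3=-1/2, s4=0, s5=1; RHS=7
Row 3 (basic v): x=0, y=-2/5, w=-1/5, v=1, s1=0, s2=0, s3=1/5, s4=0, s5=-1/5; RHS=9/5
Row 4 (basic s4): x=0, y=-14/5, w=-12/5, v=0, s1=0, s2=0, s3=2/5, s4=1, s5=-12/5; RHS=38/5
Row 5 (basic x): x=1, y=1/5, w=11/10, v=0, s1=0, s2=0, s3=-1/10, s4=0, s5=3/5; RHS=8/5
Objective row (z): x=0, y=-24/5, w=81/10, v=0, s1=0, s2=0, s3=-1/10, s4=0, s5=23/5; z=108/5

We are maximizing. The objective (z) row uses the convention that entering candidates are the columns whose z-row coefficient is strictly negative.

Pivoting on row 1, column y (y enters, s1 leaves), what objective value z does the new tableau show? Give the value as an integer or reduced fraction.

1356/37

Minimum ratio for y: (116/5)/(37/5) = 116/37.
z changes by −(z-row coeff of y)·ratio = −(-24/5)·(116/37) = 2784/185.
New z = 108/5 + (2784/185) = 1356/37.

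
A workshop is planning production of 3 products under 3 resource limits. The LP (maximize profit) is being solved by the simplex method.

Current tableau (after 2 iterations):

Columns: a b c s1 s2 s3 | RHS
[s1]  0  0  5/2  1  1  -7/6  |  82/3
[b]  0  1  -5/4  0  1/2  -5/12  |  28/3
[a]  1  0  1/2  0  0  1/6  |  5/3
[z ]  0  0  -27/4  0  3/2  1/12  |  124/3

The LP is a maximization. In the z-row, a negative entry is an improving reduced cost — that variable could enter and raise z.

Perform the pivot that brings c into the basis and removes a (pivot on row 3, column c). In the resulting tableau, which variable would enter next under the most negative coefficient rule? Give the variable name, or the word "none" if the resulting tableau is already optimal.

none

Pivot element 1/2. New z-row = old z-row − (-27/4)·(row 3/(1/2)).
Updated z-row coefficients: a: 27/2, b: 0, c: 0, s1: 0, s2: 3/2, s3: 7/3.
No coefficient is strictly negative; the tableau after this pivot is optimal.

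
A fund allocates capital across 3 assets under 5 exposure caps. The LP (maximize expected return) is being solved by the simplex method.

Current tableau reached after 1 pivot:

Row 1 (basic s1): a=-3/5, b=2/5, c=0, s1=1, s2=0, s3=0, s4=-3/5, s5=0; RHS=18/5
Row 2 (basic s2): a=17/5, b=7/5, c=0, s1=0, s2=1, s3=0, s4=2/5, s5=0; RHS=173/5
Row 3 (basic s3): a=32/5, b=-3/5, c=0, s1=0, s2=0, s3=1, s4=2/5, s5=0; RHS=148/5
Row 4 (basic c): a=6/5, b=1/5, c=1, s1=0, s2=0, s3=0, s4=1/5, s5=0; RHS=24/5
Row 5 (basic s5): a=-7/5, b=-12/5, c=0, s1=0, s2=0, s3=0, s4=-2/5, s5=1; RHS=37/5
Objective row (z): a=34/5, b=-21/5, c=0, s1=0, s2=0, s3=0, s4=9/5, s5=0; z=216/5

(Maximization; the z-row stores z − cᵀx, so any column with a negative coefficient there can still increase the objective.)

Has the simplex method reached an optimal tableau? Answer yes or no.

Column b has objective-row coefficient -21/5, which is negative; an improving pivot exists, so not yet optimal.

no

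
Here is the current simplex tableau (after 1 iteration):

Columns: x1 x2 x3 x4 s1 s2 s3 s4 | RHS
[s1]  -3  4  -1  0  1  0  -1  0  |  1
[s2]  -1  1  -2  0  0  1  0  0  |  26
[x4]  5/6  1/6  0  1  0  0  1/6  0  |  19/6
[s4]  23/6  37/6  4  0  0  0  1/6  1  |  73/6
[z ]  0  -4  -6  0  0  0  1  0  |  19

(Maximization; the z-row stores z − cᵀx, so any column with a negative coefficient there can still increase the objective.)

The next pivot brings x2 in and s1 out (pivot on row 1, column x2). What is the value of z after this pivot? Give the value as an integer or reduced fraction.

20

Minimum ratio for x2: 1/4 = 1/4.
z changes by −(z-row coeff of x2)·ratio = −(-4)·(1/4) = 1.
New z = 19 + 1 = 20.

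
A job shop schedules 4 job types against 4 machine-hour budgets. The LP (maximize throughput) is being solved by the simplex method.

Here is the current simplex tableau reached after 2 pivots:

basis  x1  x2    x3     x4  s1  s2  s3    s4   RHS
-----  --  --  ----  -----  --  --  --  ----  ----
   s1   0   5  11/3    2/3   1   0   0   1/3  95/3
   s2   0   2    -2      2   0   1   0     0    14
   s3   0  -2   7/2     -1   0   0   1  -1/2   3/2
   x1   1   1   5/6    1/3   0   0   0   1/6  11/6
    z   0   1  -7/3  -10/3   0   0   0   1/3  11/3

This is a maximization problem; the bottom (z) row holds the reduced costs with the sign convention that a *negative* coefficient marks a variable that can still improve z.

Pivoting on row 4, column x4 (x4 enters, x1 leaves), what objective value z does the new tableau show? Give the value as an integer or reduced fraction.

Minimum ratio for x4: (11/6)/(1/3) = 11/2.
z changes by −(z-row coeff of x4)·ratio = −(-10/3)·(11/2) = 55/3.
New z = 11/3 + (55/3) = 22.

22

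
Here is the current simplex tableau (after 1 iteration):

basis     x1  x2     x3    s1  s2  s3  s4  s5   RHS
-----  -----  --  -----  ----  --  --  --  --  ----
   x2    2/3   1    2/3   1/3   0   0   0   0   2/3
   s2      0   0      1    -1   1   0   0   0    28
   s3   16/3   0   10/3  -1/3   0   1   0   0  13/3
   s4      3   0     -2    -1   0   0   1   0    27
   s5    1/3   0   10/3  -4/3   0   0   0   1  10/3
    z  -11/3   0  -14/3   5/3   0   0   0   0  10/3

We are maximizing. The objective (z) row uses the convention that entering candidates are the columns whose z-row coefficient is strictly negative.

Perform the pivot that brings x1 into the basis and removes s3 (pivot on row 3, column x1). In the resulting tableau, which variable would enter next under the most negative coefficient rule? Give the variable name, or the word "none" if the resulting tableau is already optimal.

Pivot element 16/3. New z-row = old z-row − (-11/3)·(row 3/(16/3)).
Updated z-row coefficients: x1: 0, x2: 0, x3: -19/8, s1: 23/16, s2: 0, s3: 11/16, s4: 0, s5: 0.
The most negative is -19/8 in column x3, so x3 would enter next.

x3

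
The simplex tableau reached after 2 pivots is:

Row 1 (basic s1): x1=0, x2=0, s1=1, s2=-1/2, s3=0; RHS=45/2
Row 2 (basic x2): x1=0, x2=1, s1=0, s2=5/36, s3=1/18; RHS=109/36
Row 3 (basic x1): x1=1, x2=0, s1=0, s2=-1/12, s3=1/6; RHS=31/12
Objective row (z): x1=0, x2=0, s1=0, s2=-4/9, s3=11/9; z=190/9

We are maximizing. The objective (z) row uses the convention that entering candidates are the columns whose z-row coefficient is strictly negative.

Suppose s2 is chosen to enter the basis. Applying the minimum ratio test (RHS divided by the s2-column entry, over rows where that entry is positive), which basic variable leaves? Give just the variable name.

Ratios: row 1 (s1): entry -1/2 ≤ 0, skip; row 2 (x2): (109/36)/(5/36) = 109/5; row 3 (x1): entry -1/12 ≤ 0, skip.
Minimum ratio 109/5 is in the x2 row, so x2 leaves.

x2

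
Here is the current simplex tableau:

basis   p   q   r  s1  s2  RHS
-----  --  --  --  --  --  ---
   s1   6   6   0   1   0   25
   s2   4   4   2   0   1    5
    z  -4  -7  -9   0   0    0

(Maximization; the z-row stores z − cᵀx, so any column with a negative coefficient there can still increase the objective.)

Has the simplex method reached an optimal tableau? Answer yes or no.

no

Column p has objective-row coefficient -4, which is negative; an improving pivot exists, so not yet optimal.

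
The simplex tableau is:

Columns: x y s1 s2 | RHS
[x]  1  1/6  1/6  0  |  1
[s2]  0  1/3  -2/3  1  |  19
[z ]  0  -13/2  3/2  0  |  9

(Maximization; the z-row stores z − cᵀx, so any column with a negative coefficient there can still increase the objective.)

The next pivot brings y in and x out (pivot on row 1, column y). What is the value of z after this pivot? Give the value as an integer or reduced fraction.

Minimum ratio for y: 1/(1/6) = 6.
z changes by −(z-row coeff of y)·ratio = −(-13/2)·6 = 39.
New z = 9 + 39 = 48.

48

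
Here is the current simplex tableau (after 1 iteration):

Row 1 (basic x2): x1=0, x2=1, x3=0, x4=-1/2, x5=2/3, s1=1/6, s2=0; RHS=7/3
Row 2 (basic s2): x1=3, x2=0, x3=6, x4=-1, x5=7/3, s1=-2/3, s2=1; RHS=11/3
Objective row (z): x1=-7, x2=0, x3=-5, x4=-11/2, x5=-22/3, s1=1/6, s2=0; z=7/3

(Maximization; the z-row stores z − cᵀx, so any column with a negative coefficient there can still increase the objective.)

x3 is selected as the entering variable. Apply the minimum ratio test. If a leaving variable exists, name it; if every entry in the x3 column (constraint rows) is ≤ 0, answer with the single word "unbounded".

s2

Ratios: row 1 (x2): entry 0 ≤ 0, skip; row 2 (s2): (11/3)/6 = 11/18.
Minimum ratio is in the s2 row, so s2 leaves.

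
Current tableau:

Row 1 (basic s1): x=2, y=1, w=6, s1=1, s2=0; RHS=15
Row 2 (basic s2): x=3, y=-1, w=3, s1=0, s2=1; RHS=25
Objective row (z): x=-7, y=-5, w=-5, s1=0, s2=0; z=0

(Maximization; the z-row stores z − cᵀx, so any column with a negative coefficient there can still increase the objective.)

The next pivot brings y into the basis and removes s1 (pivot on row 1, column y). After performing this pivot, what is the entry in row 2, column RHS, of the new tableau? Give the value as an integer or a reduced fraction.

Pivot element is row 1, column y: 1.
Normalize row 1: new (row 1, RHS) = 15/1 = 15.
row 2 ← row 2 − (-1)·(new row 1): 25 − (-1)·15 = 40.

40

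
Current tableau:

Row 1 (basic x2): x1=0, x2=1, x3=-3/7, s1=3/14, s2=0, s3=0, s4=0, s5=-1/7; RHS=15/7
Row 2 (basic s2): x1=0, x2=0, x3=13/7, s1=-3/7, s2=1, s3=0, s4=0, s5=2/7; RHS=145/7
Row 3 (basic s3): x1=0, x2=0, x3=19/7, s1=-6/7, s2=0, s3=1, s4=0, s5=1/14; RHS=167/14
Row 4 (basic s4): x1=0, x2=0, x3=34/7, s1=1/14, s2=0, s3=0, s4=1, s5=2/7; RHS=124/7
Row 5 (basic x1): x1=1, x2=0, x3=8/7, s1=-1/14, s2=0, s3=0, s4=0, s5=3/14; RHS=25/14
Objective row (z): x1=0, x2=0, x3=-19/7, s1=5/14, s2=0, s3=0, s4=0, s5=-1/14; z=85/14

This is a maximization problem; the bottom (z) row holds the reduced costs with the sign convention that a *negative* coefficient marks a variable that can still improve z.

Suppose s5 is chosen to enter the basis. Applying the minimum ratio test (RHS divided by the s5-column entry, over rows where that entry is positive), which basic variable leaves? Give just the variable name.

Ratios: row 1 (x2): entry -1/7 ≤ 0, skip; row 2 (s2): (145/7)/(2/7) = 145/2; row 3 (s3): (167/14)/(1/14) = 167; row 4 (s4): (124/7)/(2/7) = 62; row 5 (x1): (25/14)/(3/14) = 25/3.
Minimum ratio 25/3 is in the x1 row, so x1 leaves.

x1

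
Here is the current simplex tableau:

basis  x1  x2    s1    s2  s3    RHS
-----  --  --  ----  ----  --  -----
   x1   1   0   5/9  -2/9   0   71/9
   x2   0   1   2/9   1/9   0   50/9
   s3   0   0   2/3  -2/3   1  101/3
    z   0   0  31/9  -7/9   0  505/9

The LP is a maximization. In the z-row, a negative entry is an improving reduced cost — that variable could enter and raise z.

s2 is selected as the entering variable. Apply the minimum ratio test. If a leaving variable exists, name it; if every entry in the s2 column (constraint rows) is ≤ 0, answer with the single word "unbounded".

Ratios: row 1 (x1): entry -2/9 ≤ 0, skip; row 2 (x2): (50/9)/(1/9) = 50; row 3 (s3): entry -2/3 ≤ 0, skip.
Minimum ratio is in the x2 row, so x2 leaves.

x2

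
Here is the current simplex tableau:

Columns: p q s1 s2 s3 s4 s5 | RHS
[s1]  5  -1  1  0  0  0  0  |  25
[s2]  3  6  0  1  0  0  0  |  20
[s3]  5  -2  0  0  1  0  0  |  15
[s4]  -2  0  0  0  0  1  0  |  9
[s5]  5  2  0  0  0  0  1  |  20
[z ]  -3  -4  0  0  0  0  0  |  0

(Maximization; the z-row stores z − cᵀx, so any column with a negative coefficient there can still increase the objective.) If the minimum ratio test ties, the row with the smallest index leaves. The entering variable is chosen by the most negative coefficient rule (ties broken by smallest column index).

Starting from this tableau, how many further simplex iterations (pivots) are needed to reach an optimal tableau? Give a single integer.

2

pivot: q in, s2 out → z = 40/3
pivot: p in, s5 out → z = 50/3
No improving column remains; optimal.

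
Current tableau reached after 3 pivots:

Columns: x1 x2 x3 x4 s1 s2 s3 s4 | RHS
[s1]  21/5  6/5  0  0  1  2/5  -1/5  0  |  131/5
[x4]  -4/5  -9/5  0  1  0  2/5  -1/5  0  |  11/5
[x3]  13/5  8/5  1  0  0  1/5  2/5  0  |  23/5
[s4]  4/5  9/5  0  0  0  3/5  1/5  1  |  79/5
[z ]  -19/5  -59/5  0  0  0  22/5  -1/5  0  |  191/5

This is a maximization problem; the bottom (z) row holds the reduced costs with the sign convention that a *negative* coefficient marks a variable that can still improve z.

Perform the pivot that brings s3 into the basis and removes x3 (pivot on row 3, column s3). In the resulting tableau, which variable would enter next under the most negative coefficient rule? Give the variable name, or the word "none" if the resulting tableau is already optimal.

Pivot element 2/5. New z-row = old z-row − (-1/5)·(row 3/(2/5)).
Updated z-row coefficients: x1: -5/2, x2: -11, x3: 1/2, x4: 0, s1: 0, s2: 9/2, s3: 0, s4: 0.
The most negative is -11 in column x2, so x2 would enter next.

x2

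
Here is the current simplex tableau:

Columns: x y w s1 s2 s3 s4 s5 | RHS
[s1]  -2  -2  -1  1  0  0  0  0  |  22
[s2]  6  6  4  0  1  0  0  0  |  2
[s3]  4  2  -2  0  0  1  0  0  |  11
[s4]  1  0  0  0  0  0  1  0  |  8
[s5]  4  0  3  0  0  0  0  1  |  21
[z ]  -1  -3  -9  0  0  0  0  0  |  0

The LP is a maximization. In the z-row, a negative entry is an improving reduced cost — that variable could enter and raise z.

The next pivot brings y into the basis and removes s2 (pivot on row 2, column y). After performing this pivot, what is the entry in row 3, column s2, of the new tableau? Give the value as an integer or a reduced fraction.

Pivot element is row 2, column y: 6.
Normalize row 2: new (row 2, s2) = 1/6 = 1/6.
row 3 ← row 3 − 2·(new row 2): 0 − 2·(1/6) = -1/3.

-1/3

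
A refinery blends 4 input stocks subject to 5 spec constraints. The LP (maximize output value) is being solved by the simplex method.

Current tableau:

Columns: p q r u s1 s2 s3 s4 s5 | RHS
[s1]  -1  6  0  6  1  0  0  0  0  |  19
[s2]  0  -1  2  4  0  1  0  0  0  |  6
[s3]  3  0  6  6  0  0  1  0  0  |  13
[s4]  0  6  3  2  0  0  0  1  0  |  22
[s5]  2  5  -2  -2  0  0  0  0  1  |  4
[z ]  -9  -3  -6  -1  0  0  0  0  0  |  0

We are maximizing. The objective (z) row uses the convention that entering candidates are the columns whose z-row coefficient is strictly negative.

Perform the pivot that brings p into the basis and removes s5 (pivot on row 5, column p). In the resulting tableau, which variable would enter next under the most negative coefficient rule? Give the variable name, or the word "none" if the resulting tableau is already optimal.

Pivot element 2. New z-row = old z-row − (-9)·(row 5/2).
Updated z-row coefficients: p: 0, q: 39/2, r: -15, u: -10, s1: 0, s2: 0, s3: 0, s4: 0, s5: 9/2.
The most negative is -15 in column r, so r would enter next.

r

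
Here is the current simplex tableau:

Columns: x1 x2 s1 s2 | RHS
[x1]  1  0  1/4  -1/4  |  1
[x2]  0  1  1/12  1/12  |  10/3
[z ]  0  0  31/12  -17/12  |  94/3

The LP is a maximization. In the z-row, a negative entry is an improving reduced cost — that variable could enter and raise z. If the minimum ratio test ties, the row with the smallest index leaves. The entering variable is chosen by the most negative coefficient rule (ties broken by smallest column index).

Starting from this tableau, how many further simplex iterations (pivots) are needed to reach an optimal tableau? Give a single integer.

1

pivot: s2 in, x2 out → z = 88
No improving column remains; optimal.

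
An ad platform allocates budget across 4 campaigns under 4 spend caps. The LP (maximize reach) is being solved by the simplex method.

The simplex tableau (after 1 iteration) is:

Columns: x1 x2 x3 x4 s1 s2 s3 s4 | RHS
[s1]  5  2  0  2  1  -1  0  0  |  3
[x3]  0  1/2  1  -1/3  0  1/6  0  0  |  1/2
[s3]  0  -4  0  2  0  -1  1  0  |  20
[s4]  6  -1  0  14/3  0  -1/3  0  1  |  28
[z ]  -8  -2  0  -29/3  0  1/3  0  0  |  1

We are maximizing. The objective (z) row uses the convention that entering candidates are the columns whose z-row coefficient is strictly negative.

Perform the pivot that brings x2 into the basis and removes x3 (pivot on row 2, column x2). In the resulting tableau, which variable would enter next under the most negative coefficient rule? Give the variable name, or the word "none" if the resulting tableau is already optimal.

x4

Pivot element 1/2. New z-row = old z-row − (-2)·(row 2/(1/2)).
Updated z-row coefficients: x1: -8, x2: 0, x3: 4, x4: -11, s1: 0, s2: 1, s3: 0, s4: 0.
The most negative is -11 in column x4, so x4 would enter next.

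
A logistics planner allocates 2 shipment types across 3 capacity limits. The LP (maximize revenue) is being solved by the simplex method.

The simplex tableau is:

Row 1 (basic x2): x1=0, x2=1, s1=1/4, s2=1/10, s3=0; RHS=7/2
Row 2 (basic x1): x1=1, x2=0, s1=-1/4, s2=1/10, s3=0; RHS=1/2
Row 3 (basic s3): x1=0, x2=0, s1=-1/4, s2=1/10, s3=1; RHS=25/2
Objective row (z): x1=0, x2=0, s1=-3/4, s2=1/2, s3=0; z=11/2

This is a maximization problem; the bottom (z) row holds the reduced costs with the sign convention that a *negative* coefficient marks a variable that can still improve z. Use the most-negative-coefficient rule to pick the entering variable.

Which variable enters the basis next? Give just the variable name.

s1

Objective-row coefficients: x1: 0, x2: 0, s1: -3/4, s2: 1/2, s3: 0.
The most negative is -3/4 in column s1, so s1 enters.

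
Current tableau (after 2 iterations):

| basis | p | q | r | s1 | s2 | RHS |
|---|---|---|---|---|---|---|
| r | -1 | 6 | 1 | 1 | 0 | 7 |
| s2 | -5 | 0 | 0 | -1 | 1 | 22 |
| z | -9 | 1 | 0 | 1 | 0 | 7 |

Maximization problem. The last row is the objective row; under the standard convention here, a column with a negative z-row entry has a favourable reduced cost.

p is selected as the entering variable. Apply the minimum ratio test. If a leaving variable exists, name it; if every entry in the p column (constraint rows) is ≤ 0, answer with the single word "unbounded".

unbounded

p-column entries: row 1: -1, row 2: -5. All ≤ 0, so p can increase without bound; the LP is unbounded in this direction.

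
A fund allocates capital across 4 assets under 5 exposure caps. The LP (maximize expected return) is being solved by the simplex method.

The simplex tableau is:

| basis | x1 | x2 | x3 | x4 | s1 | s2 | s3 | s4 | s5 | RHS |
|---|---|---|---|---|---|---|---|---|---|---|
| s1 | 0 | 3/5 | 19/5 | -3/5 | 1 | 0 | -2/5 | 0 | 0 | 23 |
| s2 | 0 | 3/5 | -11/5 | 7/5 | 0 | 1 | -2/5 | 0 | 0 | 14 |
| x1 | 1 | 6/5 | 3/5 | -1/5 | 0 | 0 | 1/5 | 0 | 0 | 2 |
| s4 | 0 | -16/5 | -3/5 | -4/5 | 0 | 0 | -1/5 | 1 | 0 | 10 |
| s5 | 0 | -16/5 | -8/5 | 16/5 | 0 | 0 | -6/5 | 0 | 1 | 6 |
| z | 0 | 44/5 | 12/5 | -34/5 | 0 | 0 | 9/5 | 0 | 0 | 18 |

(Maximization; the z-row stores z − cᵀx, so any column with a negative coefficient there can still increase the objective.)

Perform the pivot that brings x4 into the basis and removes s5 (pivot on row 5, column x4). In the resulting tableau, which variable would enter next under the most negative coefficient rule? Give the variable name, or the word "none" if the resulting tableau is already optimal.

x3

Pivot element 16/5. New z-row = old z-row − (-34/5)·(row 5/(16/5)).
Updated z-row coefficients: x1: 0, x2: 2, x3: -1, x4: 0, s1: 0, s2: 0, s3: -3/4, s4: 0, s5: 17/8.
The most negative is -1 in column x3, so x3 would enter next.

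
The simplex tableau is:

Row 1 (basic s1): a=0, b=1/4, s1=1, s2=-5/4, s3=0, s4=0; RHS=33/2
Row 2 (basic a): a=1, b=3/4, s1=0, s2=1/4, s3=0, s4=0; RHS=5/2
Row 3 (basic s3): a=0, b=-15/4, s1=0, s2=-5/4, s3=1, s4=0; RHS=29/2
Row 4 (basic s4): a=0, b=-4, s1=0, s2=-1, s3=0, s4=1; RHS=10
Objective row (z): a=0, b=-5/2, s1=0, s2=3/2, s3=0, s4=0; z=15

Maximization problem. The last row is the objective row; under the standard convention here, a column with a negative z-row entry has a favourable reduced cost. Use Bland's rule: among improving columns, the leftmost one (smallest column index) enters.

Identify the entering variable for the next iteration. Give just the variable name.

b

Objective-row coefficients: a: 0, b: -5/2, s1: 0, s2: 3/2, s3: 0, s4: 0.
Improving columns: b. Bland's rule picks the smallest column index → b.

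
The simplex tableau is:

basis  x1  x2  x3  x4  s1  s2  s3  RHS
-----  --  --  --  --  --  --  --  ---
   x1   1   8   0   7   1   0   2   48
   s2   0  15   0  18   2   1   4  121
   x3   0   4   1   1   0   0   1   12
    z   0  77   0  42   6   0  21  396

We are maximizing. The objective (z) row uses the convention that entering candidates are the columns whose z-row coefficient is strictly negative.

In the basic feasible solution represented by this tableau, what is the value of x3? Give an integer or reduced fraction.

x3 is basic (row 3); its value is the RHS of that row: 12.

12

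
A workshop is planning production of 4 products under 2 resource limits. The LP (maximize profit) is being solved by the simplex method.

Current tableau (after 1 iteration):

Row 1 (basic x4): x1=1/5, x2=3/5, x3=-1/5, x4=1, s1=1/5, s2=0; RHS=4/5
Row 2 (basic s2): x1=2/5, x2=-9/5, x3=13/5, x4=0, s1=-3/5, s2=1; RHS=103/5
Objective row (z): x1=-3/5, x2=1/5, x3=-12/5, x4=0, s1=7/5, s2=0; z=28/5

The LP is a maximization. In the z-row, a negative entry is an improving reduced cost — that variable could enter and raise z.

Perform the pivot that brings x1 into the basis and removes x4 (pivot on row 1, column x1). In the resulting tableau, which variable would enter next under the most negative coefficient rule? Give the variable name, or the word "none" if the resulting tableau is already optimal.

x3

Pivot element 1/5. New z-row = old z-row − (-3/5)·(row 1/(1/5)).
Updated z-row coefficients: x1: 0, x2: 2, x3: -3, x4: 3, s1: 2, s2: 0.
The most negative is -3 in column x3, so x3 would enter next.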